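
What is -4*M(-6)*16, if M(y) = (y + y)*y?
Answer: -4608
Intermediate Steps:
M(y) = 2*y² (M(y) = (2*y)*y = 2*y²)
-4*M(-6)*16 = -8*(-6)²*16 = -8*36*16 = -4*72*16 = -288*16 = -4608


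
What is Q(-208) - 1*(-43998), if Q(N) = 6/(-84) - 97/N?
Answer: 64061663/1456 ≈ 43998.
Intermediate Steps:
Q(N) = -1/14 - 97/N (Q(N) = 6*(-1/84) - 97/N = -1/14 - 97/N)
Q(-208) - 1*(-43998) = (1/14)*(-1358 - 1*(-208))/(-208) - 1*(-43998) = (1/14)*(-1/208)*(-1358 + 208) + 43998 = (1/14)*(-1/208)*(-1150) + 43998 = 575/1456 + 43998 = 64061663/1456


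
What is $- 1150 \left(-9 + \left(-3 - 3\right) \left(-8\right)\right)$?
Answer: $-44850$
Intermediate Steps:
$- 1150 \left(-9 + \left(-3 - 3\right) \left(-8\right)\right) = - 1150 \left(-9 - -48\right) = - 1150 \left(-9 + 48\right) = \left(-1150\right) 39 = -44850$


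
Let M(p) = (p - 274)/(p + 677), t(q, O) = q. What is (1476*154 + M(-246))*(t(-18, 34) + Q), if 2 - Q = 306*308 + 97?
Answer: -9244311644944/431 ≈ -2.1449e+10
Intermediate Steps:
M(p) = (-274 + p)/(677 + p)
Q = -94343 (Q = 2 - (306*308 + 97) = 2 - (94248 + 97) = 2 - 1*94345 = 2 - 94345 = -94343)
(1476*154 + M(-246))*(t(-18, 34) + Q) = (1476*154 + (-274 - 246)/(677 - 246))*(-18 - 94343) = (227304 - 520/431)*(-94361) = (97967504/431)*(-94361) = -9244311644944/431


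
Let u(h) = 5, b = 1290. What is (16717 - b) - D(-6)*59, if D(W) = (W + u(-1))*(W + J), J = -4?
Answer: 14837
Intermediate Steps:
D(W) = (-4 + W)*(5 + W) (D(W) = (W + 5)*(W - 4) = (5 + W)*(-4 + W) = (-4 + W)*(5 + W))
(16717 - b) - D(-6)*59 = (16717 - 1*1290) - (-20 - 6 + (-6)**2)*59 = (16717 - 1290) - (-20 - 6 + 36)*59 = 15427 - 10*59 = 15427 - 1*590 = 15427 - 590 = 14837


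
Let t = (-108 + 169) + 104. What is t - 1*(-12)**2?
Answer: 21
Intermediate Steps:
t = 165 (t = 61 + 104 = 165)
t - 1*(-12)**2 = 165 - 1*(-12)**2 = 165 - 1*144 = 165 - 144 = 21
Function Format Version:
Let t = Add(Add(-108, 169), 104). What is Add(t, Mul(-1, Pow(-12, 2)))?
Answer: 21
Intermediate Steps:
t = 165 (t = Add(61, 104) = 165)
Add(t, Mul(-1, Pow(-12, 2))) = Add(165, Mul(-1, Pow(-12, 2))) = Add(165, Mul(-1, 144)) = Add(165, -144) = 21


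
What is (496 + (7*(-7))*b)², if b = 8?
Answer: 10816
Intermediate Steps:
(496 + (7*(-7))*b)² = (496 + (7*(-7))*8)² = (496 - 49*8)² = (496 - 392)² = 104² = 10816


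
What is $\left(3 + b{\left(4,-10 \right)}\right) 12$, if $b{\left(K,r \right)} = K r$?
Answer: $-444$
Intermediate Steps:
$\left(3 + b{\left(4,-10 \right)}\right) 12 = \left(3 + 4 \left(-10\right)\right) 12 = \left(3 - 40\right) 12 = \left(-37\right) 12 = -444$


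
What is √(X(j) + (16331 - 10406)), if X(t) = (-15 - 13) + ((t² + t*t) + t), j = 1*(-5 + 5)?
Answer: √5897 ≈ 76.792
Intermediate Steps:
j = 0 (j = 1*0 = 0)
X(t) = -28 + t + 2*t² (X(t) = -28 + ((t² + t²) + t) = -28 + (2*t² + t) = -28 + (t + 2*t²) = -28 + t + 2*t²)
√(X(j) + (16331 - 10406)) = √((-28 + 0 + 2*0²) + (16331 - 10406)) = √((-28 + 0 + 2*0) + 5925) = √((-28 + 0 + 0) + 5925) = √(-28 + 5925) = √5897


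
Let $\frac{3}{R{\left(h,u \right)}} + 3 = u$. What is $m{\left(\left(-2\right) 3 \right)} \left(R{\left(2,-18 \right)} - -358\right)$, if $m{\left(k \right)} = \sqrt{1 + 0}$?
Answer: $\frac{2505}{7} \approx 357.86$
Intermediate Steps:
$R{\left(h,u \right)} = \frac{3}{-3 + u}$
$m{\left(k \right)} = 1$ ($m{\left(k \right)} = \sqrt{1} = 1$)
$m{\left(\left(-2\right) 3 \right)} \left(R{\left(2,-18 \right)} - -358\right) = 1 \left(\frac{3}{-3 - 18} - -358\right) = 1 \left(\frac{3}{-21} + 358\right) = 1 \left(3 \left(- \frac{1}{21}\right) + 358\right) = 1 \left(- \frac{1}{7} + 358\right) = 1 \cdot \frac{2505}{7} = \frac{2505}{7}$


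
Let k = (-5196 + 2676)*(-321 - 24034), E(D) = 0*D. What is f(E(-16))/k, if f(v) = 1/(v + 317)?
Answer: 1/19455748200 ≈ 5.1399e-11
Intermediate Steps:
E(D) = 0
k = 61374600 (k = -2520*(-24355) = 61374600)
f(v) = 1/(317 + v)
f(E(-16))/k = 1/((317 + 0)*61374600) = (1/61374600)/317 = (1/317)*(1/61374600) = 1/19455748200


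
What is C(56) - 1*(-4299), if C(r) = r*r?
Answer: 7435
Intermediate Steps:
C(r) = r**2
C(56) - 1*(-4299) = 56**2 - 1*(-4299) = 3136 + 4299 = 7435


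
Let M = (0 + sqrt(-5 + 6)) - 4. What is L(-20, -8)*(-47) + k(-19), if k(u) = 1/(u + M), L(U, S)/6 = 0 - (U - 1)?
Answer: -130285/22 ≈ -5922.0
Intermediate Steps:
M = -3 (M = (0 + sqrt(1)) - 4 = (0 + 1) - 4 = 1 - 4 = -3)
L(U, S) = 6 - 6*U (L(U, S) = 6*(0 - (U - 1)) = 6*(0 - (-1 + U)) = 6*(0 + (1 - U)) = 6*(1 - U) = 6 - 6*U)
k(u) = 1/(-3 + u) (k(u) = 1/(u - 3) = 1/(-3 + u))
L(-20, -8)*(-47) + k(-19) = (6 - 6*(-20))*(-47) + 1/(-3 - 19) = (6 + 120)*(-47) + 1/(-22) = 126*(-47) - 1/22 = -5922 - 1/22 = -130285/22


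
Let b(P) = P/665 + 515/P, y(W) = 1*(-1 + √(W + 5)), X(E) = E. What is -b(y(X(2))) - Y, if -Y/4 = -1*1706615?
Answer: -27237917869/3990 - 342481*√7/3990 ≈ -6.8268e+6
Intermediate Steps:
y(W) = -1 + √(5 + W) (y(W) = 1*(-1 + √(5 + W)) = -1 + √(5 + W))
Y = 6826460 (Y = -(-4)*1706615 = -4*(-1706615) = 6826460)
b(P) = 515/P + P/665 (b(P) = P*(1/665) + 515/P = P/665 + 515/P = 515/P + P/665)
-b(y(X(2))) - Y = -(515/(-1 + √(5 + 2)) + (-1 + √(5 + 2))/665) - 1*6826460 = -(515/(-1 + √7) + (-1 + √7)/665) - 6826460 = -(515/(-1 + √7) + (-1/665 + √7/665)) - 6826460 = -(-1/665 + 515/(-1 + √7) + √7/665) - 6826460 = (1/665 - 515/(-1 + √7) - √7/665) - 6826460 = -4539595899/665 - 515/(-1 + √7) - √7/665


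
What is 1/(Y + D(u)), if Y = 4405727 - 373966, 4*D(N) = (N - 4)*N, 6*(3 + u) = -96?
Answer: 4/16127481 ≈ 2.4802e-7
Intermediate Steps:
u = -19 (u = -3 + (⅙)*(-96) = -3 - 16 = -19)
D(N) = N*(-4 + N)/4 (D(N) = ((N - 4)*N)/4 = ((-4 + N)*N)/4 = (N*(-4 + N))/4 = N*(-4 + N)/4)
Y = 4031761
1/(Y + D(u)) = 1/(4031761 + (¼)*(-19)*(-4 - 19)) = 1/(4031761 + (¼)*(-19)*(-23)) = 1/(4031761 + 437/4) = 1/(16127481/4) = 4/16127481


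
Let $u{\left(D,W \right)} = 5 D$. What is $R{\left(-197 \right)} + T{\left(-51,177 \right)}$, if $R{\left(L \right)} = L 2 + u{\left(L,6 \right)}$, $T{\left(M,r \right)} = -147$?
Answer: $-1526$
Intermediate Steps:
$R{\left(L \right)} = 7 L$ ($R{\left(L \right)} = L 2 + 5 L = 2 L + 5 L = 7 L$)
$R{\left(-197 \right)} + T{\left(-51,177 \right)} = 7 \left(-197\right) - 147 = -1379 - 147 = -1526$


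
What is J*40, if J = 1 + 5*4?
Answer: 840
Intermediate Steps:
J = 21 (J = 1 + 20 = 21)
J*40 = 21*40 = 840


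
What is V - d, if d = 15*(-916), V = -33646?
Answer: -19906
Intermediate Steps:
d = -13740
V - d = -33646 - 1*(-13740) = -33646 + 13740 = -19906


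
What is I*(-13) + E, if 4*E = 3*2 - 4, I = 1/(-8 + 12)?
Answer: -11/4 ≈ -2.7500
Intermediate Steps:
I = ¼ (I = 1/4 = ¼ ≈ 0.25000)
E = ½ (E = (3*2 - 4)/4 = (6 - 4)/4 = (¼)*2 = ½ ≈ 0.50000)
I*(-13) + E = (¼)*(-13) + ½ = -13/4 + ½ = -11/4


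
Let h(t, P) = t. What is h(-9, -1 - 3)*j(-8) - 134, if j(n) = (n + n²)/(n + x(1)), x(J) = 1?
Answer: -62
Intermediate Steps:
j(n) = (n + n²)/(1 + n) (j(n) = (n + n²)/(n + 1) = (n + n²)/(1 + n))
h(-9, -1 - 3)*j(-8) - 134 = -9*(-8) - 134 = 72 - 134 = -62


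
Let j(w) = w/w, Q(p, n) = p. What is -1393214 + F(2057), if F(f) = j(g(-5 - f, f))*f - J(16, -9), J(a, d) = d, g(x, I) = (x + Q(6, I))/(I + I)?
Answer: -1391148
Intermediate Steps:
g(x, I) = (6 + x)/(2*I) (g(x, I) = (x + 6)/(I + I) = (6 + x)/((2*I)) = (6 + x)*(1/(2*I)) = (6 + x)/(2*I))
j(w) = 1
F(f) = 9 + f (F(f) = 1*f - 1*(-9) = f + 9 = 9 + f)
-1393214 + F(2057) = -1393214 + (9 + 2057) = -1393214 + 2066 = -1391148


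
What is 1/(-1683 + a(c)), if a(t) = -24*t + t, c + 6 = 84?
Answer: -1/3477 ≈ -0.00028760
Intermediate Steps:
c = 78 (c = -6 + 84 = 78)
a(t) = -23*t
1/(-1683 + a(c)) = 1/(-1683 - 23*78) = 1/(-1683 - 1794) = 1/(-3477) = -1/3477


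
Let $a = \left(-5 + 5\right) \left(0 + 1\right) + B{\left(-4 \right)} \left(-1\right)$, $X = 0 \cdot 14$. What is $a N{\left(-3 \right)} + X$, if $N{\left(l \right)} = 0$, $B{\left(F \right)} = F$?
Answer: $0$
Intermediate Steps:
$X = 0$
$a = 4$ ($a = \left(-5 + 5\right) \left(0 + 1\right) - -4 = 0 \cdot 1 + 4 = 0 + 4 = 4$)
$a N{\left(-3 \right)} + X = 4 \cdot 0 + 0 = 0 + 0 = 0$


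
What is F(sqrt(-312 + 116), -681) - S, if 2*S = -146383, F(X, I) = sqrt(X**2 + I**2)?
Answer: 146383/2 + sqrt(463565) ≈ 73872.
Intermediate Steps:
F(X, I) = sqrt(I**2 + X**2)
S = -146383/2 (S = (1/2)*(-146383) = -146383/2 ≈ -73192.)
F(sqrt(-312 + 116), -681) - S = sqrt((-681)**2 + (sqrt(-312 + 116))**2) - 1*(-146383/2) = sqrt(463761 + (sqrt(-196))**2) + 146383/2 = sqrt(463761 + (14*I)**2) + 146383/2 = sqrt(463761 - 196) + 146383/2 = sqrt(463565) + 146383/2 = 146383/2 + sqrt(463565)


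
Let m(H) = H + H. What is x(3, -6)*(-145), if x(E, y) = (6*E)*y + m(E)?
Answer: 14790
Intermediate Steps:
m(H) = 2*H
x(E, y) = 2*E + 6*E*y (x(E, y) = (6*E)*y + 2*E = 6*E*y + 2*E = 2*E + 6*E*y)
x(3, -6)*(-145) = (2*3*(1 + 3*(-6)))*(-145) = (2*3*(1 - 18))*(-145) = (2*3*(-17))*(-145) = -102*(-145) = 14790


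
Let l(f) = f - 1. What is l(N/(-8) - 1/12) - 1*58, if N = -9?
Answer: -1391/24 ≈ -57.958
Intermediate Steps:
l(f) = -1 + f
l(N/(-8) - 1/12) - 1*58 = (-1 + (-9/(-8) - 1/12)) - 1*58 = (-1 + (-9*(-⅛) - 1*1/12)) - 58 = (-1 + (9/8 - 1/12)) - 58 = (-1 + 25/24) - 58 = 1/24 - 58 = -1391/24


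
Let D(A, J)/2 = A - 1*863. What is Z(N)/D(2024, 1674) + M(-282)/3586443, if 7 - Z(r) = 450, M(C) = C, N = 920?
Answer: -529816351/2775906882 ≈ -0.19086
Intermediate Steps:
D(A, J) = -1726 + 2*A (D(A, J) = 2*(A - 1*863) = 2*(A - 863) = 2*(-863 + A) = -1726 + 2*A)
Z(r) = -443 (Z(r) = 7 - 1*450 = 7 - 450 = -443)
Z(N)/D(2024, 1674) + M(-282)/3586443 = -443/(-1726 + 2*2024) - 282/3586443 = -443/(-1726 + 4048) - 282*1/3586443 = -443/2322 - 94/1195481 = -529816351/2775906882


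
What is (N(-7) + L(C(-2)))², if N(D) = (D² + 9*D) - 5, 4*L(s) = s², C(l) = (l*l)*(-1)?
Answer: 225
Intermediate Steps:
C(l) = -l² (C(l) = l²*(-1) = -l²)
L(s) = s²/4
N(D) = -5 + D² + 9*D
(N(-7) + L(C(-2)))² = ((-5 + (-7)² + 9*(-7)) + (-1*(-2)²)²/4)² = ((-5 + 49 - 63) + (-1*4)²/4)² = (-19 + (¼)*(-4)²)² = (-19 + (¼)*16)² = (-19 + 4)² = (-15)² = 225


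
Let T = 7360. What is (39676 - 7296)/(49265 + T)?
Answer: 6476/11325 ≈ 0.57183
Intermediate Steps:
(39676 - 7296)/(49265 + T) = (39676 - 7296)/(49265 + 7360) = 32380/56625 = 32380*(1/56625) = 6476/11325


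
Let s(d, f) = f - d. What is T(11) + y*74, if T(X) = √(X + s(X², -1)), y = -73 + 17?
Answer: -4144 + I*√111 ≈ -4144.0 + 10.536*I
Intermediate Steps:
y = -56
T(X) = √(-1 + X - X²) (T(X) = √(X + (-1 - X²)) = √(-1 + X - X²))
T(11) + y*74 = √(-1 + 11 - 1*11²) - 56*74 = √(-1 + 11 - 1*121) - 4144 = √(-1 + 11 - 121) - 4144 = √(-111) - 4144 = I*√111 - 4144 = -4144 + I*√111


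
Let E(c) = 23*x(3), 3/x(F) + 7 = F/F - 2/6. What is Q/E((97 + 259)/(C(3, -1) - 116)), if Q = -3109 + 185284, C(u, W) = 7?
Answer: -1153775/69 ≈ -16721.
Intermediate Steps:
x(F) = -9/19 (x(F) = 3/(-7 + (F/F - 2/6)) = 3/(-7 + (1 - 2*⅙)) = 3/(-7 + (1 - ⅓)) = 3/(-7 + ⅔) = 3/(-19/3) = 3*(-3/19) = -9/19)
Q = 182175
E(c) = -207/19 (E(c) = 23*(-9/19) = -207/19)
Q/E((97 + 259)/(C(3, -1) - 116)) = 182175/(-207/19) = 182175*(-19/207) = -1153775/69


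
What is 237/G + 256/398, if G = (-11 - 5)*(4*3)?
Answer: -7529/12736 ≈ -0.59116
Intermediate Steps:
G = -192 (G = -16*12 = -192)
237/G + 256/398 = 237/(-192) + 256/398 = 237*(-1/192) + 256*(1/398) = -79/64 + 128/199 = -7529/12736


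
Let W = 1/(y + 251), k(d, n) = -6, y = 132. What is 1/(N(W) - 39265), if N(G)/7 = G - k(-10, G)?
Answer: -383/15022402 ≈ -2.5495e-5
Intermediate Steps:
W = 1/383 (W = 1/(132 + 251) = 1/383 ≈ 0.0026110)
N(G) = 42 + 7*G (N(G) = 7*(G - 1*(-6)) = 7*(G + 6) = 7*(6 + G) = 42 + 7*G)
1/(N(W) - 39265) = 1/((42 + 7*(1/383)) - 39265) = 1/((42 + 7/383) - 39265) = 1/(16093/383 - 39265) = 1/(-15022402/383) = -383/15022402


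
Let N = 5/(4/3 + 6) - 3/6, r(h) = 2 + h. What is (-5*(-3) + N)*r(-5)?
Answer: -501/11 ≈ -45.545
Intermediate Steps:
N = 2/11 (N = 5/((1/3)*4 + 6) - 3*1/6 = 5/(4/3 + 6) - 1/2 = 5/(22/3) - 1/2 = 5*(3/22) - 1/2 = 15/22 - 1/2 = 2/11 ≈ 0.18182)
(-5*(-3) + N)*r(-5) = (-5*(-3) + 2/11)*(2 - 5) = (15 + 2/11)*(-3) = (167/11)*(-3) = -501/11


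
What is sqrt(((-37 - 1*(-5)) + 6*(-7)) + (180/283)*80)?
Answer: I*sqrt(1851386)/283 ≈ 4.808*I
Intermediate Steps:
sqrt(((-37 - 1*(-5)) + 6*(-7)) + (180/283)*80) = sqrt(((-37 + 5) - 42) + (180*(1/283))*80) = sqrt((-32 - 42) + (180/283)*80) = sqrt(-74 + 14400/283) = sqrt(-6542/283) = I*sqrt(1851386)/283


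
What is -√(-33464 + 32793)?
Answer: -I*√671 ≈ -25.904*I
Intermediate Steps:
-√(-33464 + 32793) = -√(-671) = -I*√671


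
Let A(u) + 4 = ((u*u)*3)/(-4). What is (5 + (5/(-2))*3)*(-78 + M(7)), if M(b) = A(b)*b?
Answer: 7265/8 ≈ 908.13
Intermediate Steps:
A(u) = -4 - 3*u²/4 (A(u) = -4 + ((u*u)*3)/(-4) = -4 + (u²*3)*(-¼) = -4 + (3*u²)*(-¼) = -4 - 3*u²/4)
M(b) = b*(-4 - 3*b²/4) (M(b) = (-4 - 3*b²/4)*b = b*(-4 - 3*b²/4))
(5 + (5/(-2))*3)*(-78 + M(7)) = (5 + (5/(-2))*3)*(-78 - ¼*7*(16 + 3*7²)) = (5 + (5*(-½))*3)*(-78 - ¼*7*(16 + 3*49)) = (5 - 5/2*3)*(-78 - ¼*7*(16 + 147)) = (5 - 15/2)*(-78 - ¼*7*163) = -5*(-78 - 1141/4)/2 = -5/2*(-1453/4) = 7265/8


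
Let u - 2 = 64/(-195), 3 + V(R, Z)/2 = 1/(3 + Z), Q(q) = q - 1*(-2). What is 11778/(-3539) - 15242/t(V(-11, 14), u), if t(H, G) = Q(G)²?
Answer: -1028580621159/907144792 ≈ -1133.9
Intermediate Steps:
Q(q) = 2 + q (Q(q) = q + 2 = 2 + q)
V(R, Z) = -6 + 2/(3 + Z)
u = 326/195 (u = 2 + 64/(-195) = 2 + 64*(-1/195) = 2 - 64/195 = 326/195 ≈ 1.6718)
t(H, G) = (2 + G)²
11778/(-3539) - 15242/t(V(-11, 14), u) = 11778/(-3539) - 15242/(2 + 326/195)² = 11778*(-1/3539) - 15242/((716/195)²) = -11778/3539 - 15242/512656/38025 = -11778/3539 - 15242*38025/512656 = -11778/3539 - 289788525/256328 = -1028580621159/907144792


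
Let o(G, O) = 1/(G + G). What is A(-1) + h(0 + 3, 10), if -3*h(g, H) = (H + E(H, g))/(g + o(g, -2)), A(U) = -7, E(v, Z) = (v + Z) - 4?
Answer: -9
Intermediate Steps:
E(v, Z) = -4 + Z + v (E(v, Z) = (Z + v) - 4 = -4 + Z + v)
o(G, O) = 1/(2*G)
h(g, H) = -(-4 + g + 2*H)/(3*(g + 1/(2*g))) (h(g, H) = -(H + (-4 + g + H))/(3*(g + 1/(2*g))) = -(H + (-4 + H + g))/(3*(g + 1/(2*g))) = -(-4 + g + 2*H)/(3*(g + 1/(2*g))))
A(-1) + h(0 + 3, 10) = -7 + 2*(0 + 3)*(4 - (0 + 3) - 2*10)/(3*(1 + 2*(0 + 3)²)) = -7 + (⅔)*3*(4 - 1*3 - 20)/(1 + 2*3²) = -7 + (⅔)*3*(4 - 3 - 20)/(1 + 2*9) = -7 + (⅔)*3*(-19)/(1 + 18) = -7 + (⅔)*3*(-19)/19 = -7 + (⅔)*3*(1/19)*(-19) = -7 - 2 = -9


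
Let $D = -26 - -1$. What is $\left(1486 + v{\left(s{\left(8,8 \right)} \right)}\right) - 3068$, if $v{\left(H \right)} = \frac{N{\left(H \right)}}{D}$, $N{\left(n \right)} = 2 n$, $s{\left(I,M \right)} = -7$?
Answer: $- \frac{39536}{25} \approx -1581.4$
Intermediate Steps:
$D = -25$ ($D = -26 + 1 = -25$)
$v{\left(H \right)} = - \frac{2 H}{25}$ ($v{\left(H \right)} = \frac{2 H}{-25} = 2 H \left(- \frac{1}{25}\right) = - \frac{2 H}{25}$)
$\left(1486 + v{\left(s{\left(8,8 \right)} \right)}\right) - 3068 = \left(1486 - - \frac{14}{25}\right) - 3068 = \left(1486 + \frac{14}{25}\right) - 3068 = \frac{37164}{25} - 3068 = - \frac{39536}{25}$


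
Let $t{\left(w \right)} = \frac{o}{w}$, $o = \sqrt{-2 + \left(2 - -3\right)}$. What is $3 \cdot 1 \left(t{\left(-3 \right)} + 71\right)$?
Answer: $213 - \sqrt{3} \approx 211.27$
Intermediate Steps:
$o = \sqrt{3}$ ($o = \sqrt{-2 + \left(2 + 3\right)} = \sqrt{-2 + 5} = \sqrt{3} \approx 1.732$)
$t{\left(w \right)} = \frac{\sqrt{3}}{w}$
$3 \cdot 1 \left(t{\left(-3 \right)} + 71\right) = 3 \cdot 1 \left(\frac{\sqrt{3}}{-3} + 71\right) = 3 \left(\sqrt{3} \left(- \frac{1}{3}\right) + 71\right) = 3 \left(- \frac{\sqrt{3}}{3} + 71\right) = 3 \left(71 - \frac{\sqrt{3}}{3}\right) = 213 - \sqrt{3}$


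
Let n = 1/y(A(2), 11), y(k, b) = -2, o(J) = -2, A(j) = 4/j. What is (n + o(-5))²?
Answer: 25/4 ≈ 6.2500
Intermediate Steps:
n = -½ (n = 1/(-2) = -½ ≈ -0.50000)
(n + o(-5))² = (-½ - 2)² = (-5/2)² = 25/4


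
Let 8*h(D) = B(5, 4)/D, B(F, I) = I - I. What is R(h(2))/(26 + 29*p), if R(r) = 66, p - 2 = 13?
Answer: 66/461 ≈ 0.14317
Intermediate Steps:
B(F, I) = 0
p = 15 (p = 2 + 13 = 15)
h(D) = 0 (h(D) = (0/D)/8 = (⅛)*0 = 0)
R(h(2))/(26 + 29*p) = 66/(26 + 29*15) = 66/(26 + 435) = 66/461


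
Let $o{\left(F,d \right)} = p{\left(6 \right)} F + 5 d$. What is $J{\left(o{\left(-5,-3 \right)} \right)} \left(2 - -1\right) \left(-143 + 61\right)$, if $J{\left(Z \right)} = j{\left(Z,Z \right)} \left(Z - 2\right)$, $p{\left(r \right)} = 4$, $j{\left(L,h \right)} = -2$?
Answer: $-18204$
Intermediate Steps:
$o{\left(F,d \right)} = 4 F + 5 d$
$J{\left(Z \right)} = 4 - 2 Z$ ($J{\left(Z \right)} = - 2 \left(Z - 2\right) = - 2 \left(-2 + Z\right) = 4 - 2 Z$)
$J{\left(o{\left(-5,-3 \right)} \right)} \left(2 - -1\right) \left(-143 + 61\right) = \left(4 - 2 \left(4 \left(-5\right) + 5 \left(-3\right)\right)\right) \left(2 - -1\right) \left(-143 + 61\right) = \left(4 - 2 \left(-20 - 15\right)\right) \left(2 + 1\right) \left(-82\right) = \left(4 - -70\right) 3 \left(-82\right) = \left(4 + 70\right) 3 \left(-82\right) = 74 \cdot 3 \left(-82\right) = 222 \left(-82\right) = -18204$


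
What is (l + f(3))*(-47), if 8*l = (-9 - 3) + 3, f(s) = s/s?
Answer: 47/8 ≈ 5.8750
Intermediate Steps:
f(s) = 1
l = -9/8 (l = ((-9 - 3) + 3)/8 = (-12 + 3)/8 = (1/8)*(-9) = -9/8 ≈ -1.1250)
(l + f(3))*(-47) = (-9/8 + 1)*(-47) = -1/8*(-47) = 47/8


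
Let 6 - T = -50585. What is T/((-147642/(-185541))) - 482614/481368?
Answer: 376532335737985/5922511188 ≈ 63576.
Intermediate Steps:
T = 50591 (T = 6 - 1*(-50585) = 6 + 50585 = 50591)
T/((-147642/(-185541))) - 482614/481368 = 50591/((-147642/(-185541))) - 482614/481368 = 50591/((-147642*(-1/185541))) - 482614*1/481368 = 50591/(49214/61847) - 241307/240684 = 50591*(61847/49214) - 241307/240684 = 3128901577/49214 - 241307/240684 = 376532335737985/5922511188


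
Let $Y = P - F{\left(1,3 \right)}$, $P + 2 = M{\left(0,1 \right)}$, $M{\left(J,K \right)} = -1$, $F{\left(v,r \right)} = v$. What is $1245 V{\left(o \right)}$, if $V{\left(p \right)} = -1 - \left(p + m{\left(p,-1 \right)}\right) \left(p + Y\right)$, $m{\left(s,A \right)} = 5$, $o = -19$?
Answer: $-402135$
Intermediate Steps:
$P = -3$ ($P = -2 - 1 = -3$)
$Y = -4$ ($Y = -3 - 1 = -4$)
$V{\left(p \right)} = -1 - \left(-4 + p\right) \left(5 + p\right)$ ($V{\left(p \right)} = -1 - \left(p + 5\right) \left(p - 4\right) = -1 - \left(5 + p\right) \left(-4 + p\right) = -1 - \left(-4 + p\right) \left(5 + p\right)$)
$1245 V{\left(o \right)} = 1245 \left(19 - -19 - \left(-19\right)^{2}\right) = 1245 \left(19 + 19 - 361\right) = 1245 \left(-323\right) = -402135$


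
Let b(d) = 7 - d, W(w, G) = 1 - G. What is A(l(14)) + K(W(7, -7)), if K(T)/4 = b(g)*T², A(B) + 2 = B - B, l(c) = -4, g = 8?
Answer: -258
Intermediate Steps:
A(B) = -2 (A(B) = -2 + (B - B) = -2 + 0 = -2)
K(T) = -4*T² (K(T) = 4*((7 - 1*8)*T²) = 4*((7 - 8)*T²) = 4*(-T²) = -4*T²)
A(l(14)) + K(W(7, -7)) = -2 - 4*(1 - 1*(-7))² = -2 - 4*(1 + 7)² = -2 - 4*8² = -2 - 4*64 = -2 - 256 = -258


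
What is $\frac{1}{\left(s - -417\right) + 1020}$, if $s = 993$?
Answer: $\frac{1}{2430} \approx 0.00041152$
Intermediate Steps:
$\frac{1}{\left(s - -417\right) + 1020} = \frac{1}{\left(993 - -417\right) + 1020} = \frac{1}{\left(993 + 417\right) + 1020} = \frac{1}{1410 + 1020} = \frac{1}{2430}$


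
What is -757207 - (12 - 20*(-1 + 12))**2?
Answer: -800471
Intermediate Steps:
-757207 - (12 - 20*(-1 + 12))**2 = -757207 - (12 - 20*11)**2 = -757207 - (12 - 220)**2 = -757207 - 1*(-208)**2 = -757207 - 1*43264 = -757207 - 43264 = -800471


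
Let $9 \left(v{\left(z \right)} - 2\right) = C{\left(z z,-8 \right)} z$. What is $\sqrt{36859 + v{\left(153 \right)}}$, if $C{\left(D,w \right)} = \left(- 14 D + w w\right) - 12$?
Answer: $i \sqrt{5533597} \approx 2352.4 i$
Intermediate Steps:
$C{\left(D,w \right)} = -12 + w^{2} - 14 D$ ($C{\left(D,w \right)} = \left(- 14 D + w^{2}\right) - 12 = \left(w^{2} - 14 D\right) - 12 = -12 + w^{2} - 14 D$)
$v{\left(z \right)} = 2 + \frac{z \left(52 - 14 z^{2}\right)}{9}$ ($v{\left(z \right)} = 2 + \frac{\left(-12 + \left(-8\right)^{2} - 14 z z\right) z}{9} = 2 + \frac{\left(-12 + 64 - 14 z^{2}\right) z}{9} = 2 + \frac{\left(52 - 14 z^{2}\right) z}{9} = 2 + \frac{z \left(52 - 14 z^{2}\right)}{9}$)
$\sqrt{36859 + v{\left(153 \right)}} = \sqrt{36859 + \left(2 - \frac{14 \cdot 153^{3}}{9} + \frac{52}{9} \cdot 153\right)} = \sqrt{36859 + \left(2 - 5571342 + 884\right)} = \sqrt{36859 - 5570456} = \sqrt{-5533597} = i \sqrt{5533597}$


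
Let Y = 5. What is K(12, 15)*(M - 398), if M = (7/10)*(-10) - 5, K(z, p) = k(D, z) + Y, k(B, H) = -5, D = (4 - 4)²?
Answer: 0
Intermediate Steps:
D = 0 (D = 0² = 0)
K(z, p) = 0 (K(z, p) = -5 + 5 = 0)
M = -12 (M = (7*(⅒))*(-10) - 5 = (7/10)*(-10) - 5 = -7 - 5 = -12)
K(12, 15)*(M - 398) = 0*(-12 - 398) = 0*(-410) = 0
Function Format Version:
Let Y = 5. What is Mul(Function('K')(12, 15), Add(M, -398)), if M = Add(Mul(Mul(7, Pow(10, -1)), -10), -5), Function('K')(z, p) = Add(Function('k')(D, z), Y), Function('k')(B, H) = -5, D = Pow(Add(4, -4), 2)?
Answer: 0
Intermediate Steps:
D = 0 (D = Pow(0, 2) = 0)
Function('K')(z, p) = 0 (Function('K')(z, p) = Add(-5, 5) = 0)
M = -12 (M = Add(Mul(Mul(7, Rational(1, 10)), -10), -5) = Add(Mul(Rational(7, 10), -10), -5) = Add(-7, -5) = -12)
Mul(Function('K')(12, 15), Add(M, -398)) = Mul(0, Add(-12, -398)) = Mul(0, -410) = 0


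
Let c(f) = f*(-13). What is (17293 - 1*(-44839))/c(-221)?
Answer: 62132/2873 ≈ 21.626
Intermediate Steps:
c(f) = -13*f
(17293 - 1*(-44839))/c(-221) = (17293 - 1*(-44839))/((-13*(-221))) = (17293 + 44839)/2873 = 62132*(1/2873) = 62132/2873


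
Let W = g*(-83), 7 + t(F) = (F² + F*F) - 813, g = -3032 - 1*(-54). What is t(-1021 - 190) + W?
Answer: 3179396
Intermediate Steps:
g = -2978 (g = -3032 + 54 = -2978)
t(F) = -820 + 2*F² (t(F) = -7 + ((F² + F*F) - 813) = -7 + ((F² + F²) - 813) = -7 + (2*F² - 813) = -7 + (-813 + 2*F²) = -820 + 2*F²)
W = 247174 (W = -2978*(-83) = 247174)
t(-1021 - 190) + W = (-820 + 2*(-1021 - 190)²) + 247174 = (-820 + 2*(-1211)²) + 247174 = (-820 + 2*1466521) + 247174 = (-820 + 2933042) + 247174 = 2932222 + 247174 = 3179396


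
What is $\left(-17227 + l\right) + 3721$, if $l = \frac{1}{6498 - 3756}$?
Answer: $- \frac{37033451}{2742} \approx -13506.0$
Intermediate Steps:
$l = \frac{1}{2742} \approx 0.0003647$
$\left(-17227 + l\right) + 3721 = \left(-17227 + \frac{1}{2742}\right) + 3721 = - \frac{47236433}{2742} + 3721 = - \frac{37033451}{2742}$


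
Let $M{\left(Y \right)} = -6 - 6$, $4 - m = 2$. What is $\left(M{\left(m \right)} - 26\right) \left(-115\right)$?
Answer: $4370$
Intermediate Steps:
$m = 2$ ($m = 4 - 2 = 2$)
$M{\left(Y \right)} = -12$ ($M{\left(Y \right)} = -6 - 6 = -12$)
$\left(M{\left(m \right)} - 26\right) \left(-115\right) = \left(-12 - 26\right) \left(-115\right) = \left(-38\right) \left(-115\right) = 4370$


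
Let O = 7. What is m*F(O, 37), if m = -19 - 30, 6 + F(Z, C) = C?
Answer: -1519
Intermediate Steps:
F(Z, C) = -6 + C
m = -49
m*F(O, 37) = -49*(-6 + 37) = -49*31 = -1519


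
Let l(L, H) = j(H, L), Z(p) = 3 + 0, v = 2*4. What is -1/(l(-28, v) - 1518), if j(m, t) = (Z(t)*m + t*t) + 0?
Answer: 1/710 ≈ 0.0014085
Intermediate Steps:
v = 8
Z(p) = 3
j(m, t) = t**2 + 3*m (j(m, t) = (3*m + t*t) + 0 = (3*m + t**2) + 0 = (t**2 + 3*m) + 0 = t**2 + 3*m)
l(L, H) = L**2 + 3*H
-1/(l(-28, v) - 1518) = -1/(((-28)**2 + 3*8) - 1518) = -1/((784 + 24) - 1518) = -1/(808 - 1518) = -1/(-710) = -1*(-1/710) = 1/710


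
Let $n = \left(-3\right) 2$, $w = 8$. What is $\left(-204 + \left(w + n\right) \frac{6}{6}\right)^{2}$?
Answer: $40804$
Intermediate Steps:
$n = -6$
$\left(-204 + \left(w + n\right) \frac{6}{6}\right)^{2} = \left(-204 + \left(8 - 6\right) \frac{6}{6}\right)^{2} = \left(-204 + 2 \cdot 6 \cdot \frac{1}{6}\right)^{2} = \left(-204 + 2 \cdot 1\right)^{2} = \left(-204 + 2\right)^{2} = \left(-202\right)^{2} = 40804$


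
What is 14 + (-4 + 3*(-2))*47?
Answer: -456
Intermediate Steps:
14 + (-4 + 3*(-2))*47 = 14 + (-4 - 6)*47 = 14 - 10*47 = 14 - 470 = -456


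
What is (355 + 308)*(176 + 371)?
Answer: 362661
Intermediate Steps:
(355 + 308)*(176 + 371) = 663*547 = 362661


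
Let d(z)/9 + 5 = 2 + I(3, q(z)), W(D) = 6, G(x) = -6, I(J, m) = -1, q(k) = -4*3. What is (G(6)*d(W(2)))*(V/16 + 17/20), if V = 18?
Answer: 2133/5 ≈ 426.60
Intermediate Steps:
q(k) = -12
d(z) = -36 (d(z) = -45 + 9*(2 - 1) = -45 + 9*1 = -45 + 9 = -36)
(G(6)*d(W(2)))*(V/16 + 17/20) = (-6*(-36))*(18/16 + 17/20) = 216*(18*(1/16) + 17*(1/20)) = 216*(9/8 + 17/20) = 216*(79/40) = 2133/5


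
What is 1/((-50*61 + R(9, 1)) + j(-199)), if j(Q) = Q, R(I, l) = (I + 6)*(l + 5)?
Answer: -1/3159 ≈ -0.00031656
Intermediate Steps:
R(I, l) = (5 + l)*(6 + I) (R(I, l) = (6 + I)*(5 + l) = (5 + l)*(6 + I))
1/((-50*61 + R(9, 1)) + j(-199)) = 1/((-50*61 + (30 + 5*9 + 6*1 + 9*1)) - 199) = 1/((-3050 + (30 + 45 + 6 + 9)) - 199) = 1/((-3050 + 90) - 199) = 1/(-2960 - 199) = 1/(-3159) = -1/3159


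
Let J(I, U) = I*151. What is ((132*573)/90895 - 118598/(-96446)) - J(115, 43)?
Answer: -10872249195156/626175655 ≈ -17363.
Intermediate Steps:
J(I, U) = 151*I
((132*573)/90895 - 118598/(-96446)) - J(115, 43) = ((132*573)/90895 - 118598/(-96446)) - 151*115 = (75636*(1/90895) - 118598*(-1/96446)) - 1*17365 = (75636/90895 + 59299/48223) - 17365 = 1291053919/626175655 - 17365 = -10872249195156/626175655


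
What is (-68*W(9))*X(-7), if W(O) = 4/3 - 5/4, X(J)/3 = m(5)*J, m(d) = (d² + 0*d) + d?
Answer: 3570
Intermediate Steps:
m(d) = d + d² (m(d) = (d² + 0) + d = d² + d = d + d²)
X(J) = 90*J (X(J) = 3*((5*(1 + 5))*J) = 3*((5*6)*J) = 3*(30*J) = 90*J)
W(O) = 1/12 (W(O) = 4*(⅓) - 5*¼ = 4/3 - 5/4 = 1/12)
(-68*W(9))*X(-7) = (-68*1/12)*(90*(-7)) = -17/3*(-630) = 3570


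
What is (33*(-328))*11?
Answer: -119064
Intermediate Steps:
(33*(-328))*11 = -10824*11 = -119064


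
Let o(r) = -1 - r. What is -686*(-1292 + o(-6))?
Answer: 882882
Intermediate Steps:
-686*(-1292 + o(-6)) = -686*(-1292 + (-1 - 1*(-6))) = -686*(-1292 + (-1 + 6)) = -686*(-1292 + 5) = -686*(-1287) = 882882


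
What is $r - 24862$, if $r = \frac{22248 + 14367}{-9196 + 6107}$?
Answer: $- \frac{76835333}{3089} \approx -24874.0$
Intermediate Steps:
$r = - \frac{36615}{3089}$ ($r = \frac{36615}{-3089} = 36615 \left(- \frac{1}{3089}\right) = - \frac{36615}{3089} \approx -11.853$)
$r - 24862 = - \frac{36615}{3089} - 24862 = - \frac{76835333}{3089}$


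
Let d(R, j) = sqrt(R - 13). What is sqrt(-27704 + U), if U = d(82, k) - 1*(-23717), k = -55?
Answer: sqrt(-3987 + sqrt(69)) ≈ 63.077*I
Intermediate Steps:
d(R, j) = sqrt(-13 + R)
U = 23717 + sqrt(69) (U = sqrt(-13 + 82) - 1*(-23717) = sqrt(69) + 23717 = 23717 + sqrt(69) ≈ 23725.)
sqrt(-27704 + U) = sqrt(-27704 + (23717 + sqrt(69))) = sqrt(-3987 + sqrt(69))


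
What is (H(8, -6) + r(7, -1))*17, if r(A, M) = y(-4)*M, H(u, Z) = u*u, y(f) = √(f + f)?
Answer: 1088 - 34*I*√2 ≈ 1088.0 - 48.083*I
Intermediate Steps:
y(f) = √2*√f (y(f) = √(2*f) = √2*√f)
H(u, Z) = u²
r(A, M) = 2*I*M*√2 (r(A, M) = (√2*√(-4))*M = (√2*(2*I))*M = (2*I*√2)*M = 2*I*M*√2)
(H(8, -6) + r(7, -1))*17 = (8² + 2*I*(-1)*√2)*17 = (64 - 2*I*√2)*17 = 1088 - 34*I*√2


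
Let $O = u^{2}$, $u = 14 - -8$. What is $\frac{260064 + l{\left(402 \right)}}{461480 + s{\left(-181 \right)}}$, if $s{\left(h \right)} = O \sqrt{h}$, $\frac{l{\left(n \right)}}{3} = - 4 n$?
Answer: $\frac{7361759700}{13312886921} - \frac{7721010 i \sqrt{181}}{13312886921} \approx 0.55298 - 0.0078026 i$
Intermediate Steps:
$u = 22$ ($u = 14 + 8 = 22$)
$O = 484$ ($O = 22^{2} = 484$)
$l{\left(n \right)} = - 12 n$ ($l{\left(n \right)} = 3 \left(- 4 n\right) = - 12 n$)
$s{\left(h \right)} = 484 \sqrt{h}$
$\frac{260064 + l{\left(402 \right)}}{461480 + s{\left(-181 \right)}} = \frac{260064 - 4824}{461480 + 484 \sqrt{-181}} = \frac{260064 - 4824}{461480 + 484 i \sqrt{181}} = \frac{255240}{461480 + 484 i \sqrt{181}}$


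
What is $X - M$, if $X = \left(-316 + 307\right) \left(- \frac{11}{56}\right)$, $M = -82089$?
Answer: $\frac{4597083}{56} \approx 82091.0$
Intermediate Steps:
$X = \frac{99}{56}$ ($X = - 9 \left(\left(-11\right) \frac{1}{56}\right) = \left(-9\right) \left(- \frac{11}{56}\right) = \frac{99}{56} \approx 1.7679$)
$X - M = \frac{99}{56} - -82089 = \frac{99}{56} + 82089 = \frac{4597083}{56}$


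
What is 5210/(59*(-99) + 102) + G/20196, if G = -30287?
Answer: -93012751/38634948 ≈ -2.4075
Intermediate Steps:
5210/(59*(-99) + 102) + G/20196 = 5210/(59*(-99) + 102) - 30287/20196 = 5210/(-5841 + 102) - 30287*1/20196 = 5210/(-5739) - 30287/20196 = 5210*(-1/5739) - 30287/20196 = -5210/5739 - 30287/20196 = -93012751/38634948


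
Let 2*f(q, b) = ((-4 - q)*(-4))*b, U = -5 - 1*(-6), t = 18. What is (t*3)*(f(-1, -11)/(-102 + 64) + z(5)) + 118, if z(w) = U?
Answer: 5050/19 ≈ 265.79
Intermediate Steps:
U = 1 (U = -5 + 6 = 1)
f(q, b) = b*(16 + 4*q)/2 (f(q, b) = (((-4 - q)*(-4))*b)/2 = ((16 + 4*q)*b)/2 = (b*(16 + 4*q))/2 = b*(16 + 4*q)/2)
z(w) = 1
(t*3)*(f(-1, -11)/(-102 + 64) + z(5)) + 118 = (18*3)*((2*(-11)*(4 - 1))/(-102 + 64) + 1) + 118 = 54*((2*(-11)*3)/(-38) + 1) + 118 = 54*(-66*(-1/38) + 1) + 118 = 54*(33/19 + 1) + 118 = 54*(52/19) + 118 = 2808/19 + 118 = 5050/19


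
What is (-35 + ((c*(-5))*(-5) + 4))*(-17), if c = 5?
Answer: -1598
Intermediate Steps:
(-35 + ((c*(-5))*(-5) + 4))*(-17) = (-35 + ((5*(-5))*(-5) + 4))*(-17) = (-35 + (-25*(-5) + 4))*(-17) = (-35 + (125 + 4))*(-17) = (-35 + 129)*(-17) = 94*(-17) = -1598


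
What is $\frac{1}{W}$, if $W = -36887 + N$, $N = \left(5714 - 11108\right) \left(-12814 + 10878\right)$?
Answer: $\frac{1}{10405897} \approx 9.6099 \cdot 10^{-8}$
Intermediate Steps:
$N = 10442784$ ($N = \left(-5394\right) \left(-1936\right) = 10442784$)
$W = 10405897$ ($W = -36887 + 10442784 = 10405897$)
$\frac{1}{W} = \frac{1}{10405897}$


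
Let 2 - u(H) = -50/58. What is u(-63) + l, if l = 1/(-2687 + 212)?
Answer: 205396/71775 ≈ 2.8617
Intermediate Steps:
u(H) = 83/29 (u(H) = 2 - (-50)/58 = 2 - 1*(-25/29) = 2 + 25/29 = 83/29)
l = -1/2475 (l = 1/(-2475) = -1/2475 ≈ -0.00040404)
u(-63) + l = 83/29 - 1/2475 = 205396/71775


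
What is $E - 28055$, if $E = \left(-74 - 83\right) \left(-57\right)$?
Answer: $-19106$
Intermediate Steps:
$E = 8949$ ($E = \left(-157\right) \left(-57\right) = 8949$)
$E - 28055 = 8949 - 28055 = -19106$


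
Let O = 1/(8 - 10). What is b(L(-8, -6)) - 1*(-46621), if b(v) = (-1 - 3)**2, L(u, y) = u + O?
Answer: 46637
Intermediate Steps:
O = -1/2 (O = 1/(-2) = -1/2 ≈ -0.50000)
L(u, y) = -1/2 + u (L(u, y) = u - 1/2 = -1/2 + u)
b(v) = 16 (b(v) = (-4)**2 = 16)
b(L(-8, -6)) - 1*(-46621) = 16 - 1*(-46621) = 16 + 46621 = 46637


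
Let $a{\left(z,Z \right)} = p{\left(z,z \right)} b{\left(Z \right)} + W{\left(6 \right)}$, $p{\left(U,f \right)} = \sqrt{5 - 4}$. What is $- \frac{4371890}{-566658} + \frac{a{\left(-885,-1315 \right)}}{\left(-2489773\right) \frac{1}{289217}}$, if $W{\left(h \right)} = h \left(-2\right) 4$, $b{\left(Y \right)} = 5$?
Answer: $\frac{8966080066384}{705424894317} \approx 12.71$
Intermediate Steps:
$p{\left(U,f \right)} = 1$ ($p{\left(U,f \right)} = \sqrt{1} = 1$)
$W{\left(h \right)} = - 8 h$ ($W{\left(h \right)} = - 2 h 4 = - 8 h$)
$a{\left(z,Z \right)} = -43$ ($a{\left(z,Z \right)} = 1 \cdot 5 - 48 = 5 - 48 = -43$)
$- \frac{4371890}{-566658} + \frac{a{\left(-885,-1315 \right)}}{\left(-2489773\right) \frac{1}{289217}} = - \frac{4371890}{-566658} - \frac{43}{\left(-2489773\right) \frac{1}{289217}} = \left(-4371890\right) \left(- \frac{1}{566658}\right) - \frac{43}{\left(-2489773\right) \frac{1}{289217}} = \frac{2185945}{283329} - \frac{43}{- \frac{2489773}{289217}} = \frac{2185945}{283329} - - \frac{12436331}{2489773} = \frac{2185945}{283329} + \frac{12436331}{2489773} = \frac{8966080066384}{705424894317}$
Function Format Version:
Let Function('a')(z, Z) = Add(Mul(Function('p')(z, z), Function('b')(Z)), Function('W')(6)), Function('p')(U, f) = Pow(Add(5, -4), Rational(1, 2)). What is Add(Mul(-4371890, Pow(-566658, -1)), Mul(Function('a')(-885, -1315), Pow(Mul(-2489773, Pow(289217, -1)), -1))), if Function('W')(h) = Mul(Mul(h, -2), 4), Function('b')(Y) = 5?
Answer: Rational(8966080066384, 705424894317) ≈ 12.710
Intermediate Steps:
Function('p')(U, f) = 1 (Function('p')(U, f) = Pow(1, Rational(1, 2)) = 1)
Function('W')(h) = Mul(-8, h) (Function('W')(h) = Mul(Mul(-2, h), 4) = Mul(-8, h))
Function('a')(z, Z) = -43 (Function('a')(z, Z) = Add(Mul(1, 5), Mul(-8, 6)) = Add(5, -48) = -43)
Add(Mul(-4371890, Pow(-566658, -1)), Mul(Function('a')(-885, -1315), Pow(Mul(-2489773, Pow(289217, -1)), -1))) = Add(Mul(-4371890, Pow(-566658, -1)), Mul(-43, Pow(Mul(-2489773, Pow(289217, -1)), -1))) = Add(Mul(-4371890, Rational(-1, 566658)), Mul(-43, Pow(Mul(-2489773, Rational(1, 289217)), -1))) = Add(Rational(2185945, 283329), Mul(-43, Pow(Rational(-2489773, 289217), -1))) = Add(Rational(2185945, 283329), Mul(-43, Rational(-289217, 2489773))) = Add(Rational(2185945, 283329), Rational(12436331, 2489773)) = Rational(8966080066384, 705424894317)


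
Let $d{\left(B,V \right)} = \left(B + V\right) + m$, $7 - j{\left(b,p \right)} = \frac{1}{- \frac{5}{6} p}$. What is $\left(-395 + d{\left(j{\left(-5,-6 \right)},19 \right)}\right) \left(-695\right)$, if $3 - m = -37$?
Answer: $228794$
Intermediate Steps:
$m = 40$ ($m = 3 - -37 = 3 + 37 = 40$)
$j{\left(b,p \right)} = 7 + \frac{6}{5 p}$ ($j{\left(b,p \right)} = 7 - \frac{1}{- \frac{5}{6} p} = 7 - \frac{1}{\left(-5\right) \frac{1}{6} p} = 7 - \frac{1}{\left(- \frac{5}{6}\right) p} = 7 - - \frac{6}{5 p} = 7 + \frac{6}{5 p}$)
$d{\left(B,V \right)} = 40 + B + V$ ($d{\left(B,V \right)} = \left(B + V\right) + 40 = 40 + B + V$)
$\left(-395 + d{\left(j{\left(-5,-6 \right)},19 \right)}\right) \left(-695\right) = \left(-395 + \left(40 + \left(7 + \frac{6}{5 \left(-6\right)}\right) + 19\right)\right) \left(-695\right) = \left(-395 + \left(40 + \left(7 + \frac{6}{5} \left(- \frac{1}{6}\right)\right) + 19\right)\right) \left(-695\right) = \left(-395 + \left(40 + \left(7 - \frac{1}{5}\right) + 19\right)\right) \left(-695\right) = \left(-395 + \left(40 + \frac{34}{5} + 19\right)\right) \left(-695\right) = \left(-395 + \frac{329}{5}\right) \left(-695\right) = \left(- \frac{1646}{5}\right) \left(-695\right) = 228794$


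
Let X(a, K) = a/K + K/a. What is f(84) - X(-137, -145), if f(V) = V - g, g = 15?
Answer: 1330891/19865 ≈ 66.997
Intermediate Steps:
X(a, K) = K/a + a/K
f(V) = -15 + V (f(V) = V - 1*15 = V - 15 = -15 + V)
f(84) - X(-137, -145) = (-15 + 84) - (-145/(-137) - 137/(-145)) = 69 - (-145*(-1/137) - 137*(-1/145)) = 69 - (145/137 + 137/145) = 69 - 1*39794/19865 = 69 - 39794/19865 = 1330891/19865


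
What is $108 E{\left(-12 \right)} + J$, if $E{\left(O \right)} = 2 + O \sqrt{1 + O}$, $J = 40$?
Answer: $256 - 1296 i \sqrt{11} \approx 256.0 - 4298.3 i$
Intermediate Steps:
$108 E{\left(-12 \right)} + J = 108 \left(2 - 12 \sqrt{1 - 12}\right) + 40 = 108 \left(2 - 12 \sqrt{-11}\right) + 40 = 108 \left(2 - 12 i \sqrt{11}\right) + 40 = \left(216 - 1296 i \sqrt{11}\right) + 40 = 256 - 1296 i \sqrt{11}$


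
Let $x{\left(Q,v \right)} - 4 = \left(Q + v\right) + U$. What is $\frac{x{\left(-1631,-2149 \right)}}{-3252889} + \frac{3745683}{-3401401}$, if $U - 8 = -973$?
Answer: $- \frac{12168164986046}{11064379897489} \approx -1.0998$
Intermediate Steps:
$U = -965$ ($U = 8 - 973 = -965$)
$x{\left(Q,v \right)} = -961 + Q + v$ ($x{\left(Q,v \right)} = 4 - \left(965 - Q - v\right) = 4 + \left(-965 + Q + v\right) = -961 + Q + v$)
$\frac{x{\left(-1631,-2149 \right)}}{-3252889} + \frac{3745683}{-3401401} = \frac{-961 - 1631 - 2149}{-3252889} + \frac{3745683}{-3401401} = \left(-4741\right) \left(- \frac{1}{3252889}\right) + 3745683 \left(- \frac{1}{3401401}\right) = \frac{4741}{3252889} - \frac{3745683}{3401401} = - \frac{12168164986046}{11064379897489}$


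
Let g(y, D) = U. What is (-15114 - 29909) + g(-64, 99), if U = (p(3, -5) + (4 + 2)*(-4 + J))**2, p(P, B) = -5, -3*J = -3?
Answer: -44494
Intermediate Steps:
J = 1 (J = -1/3*(-3) = 1)
U = 529 (U = (-5 + (4 + 2)*(-4 + 1))**2 = (-5 + 6*(-3))**2 = (-5 - 18)**2 = (-23)**2 = 529)
g(y, D) = 529
(-15114 - 29909) + g(-64, 99) = (-15114 - 29909) + 529 = -45023 + 529 = -44494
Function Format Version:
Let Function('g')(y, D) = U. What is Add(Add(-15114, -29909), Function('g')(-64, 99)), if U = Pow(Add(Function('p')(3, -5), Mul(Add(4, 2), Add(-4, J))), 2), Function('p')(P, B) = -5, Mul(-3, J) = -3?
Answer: -44494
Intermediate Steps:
J = 1 (J = Mul(Rational(-1, 3), -3) = 1)
U = 529 (U = Pow(Add(-5, Mul(Add(4, 2), Add(-4, 1))), 2) = Pow(Add(-5, Mul(6, -3)), 2) = Pow(Add(-5, -18), 2) = Pow(-23, 2) = 529)
Function('g')(y, D) = 529
Add(Add(-15114, -29909), Function('g')(-64, 99)) = Add(Add(-15114, -29909), 529) = Add(-45023, 529) = -44494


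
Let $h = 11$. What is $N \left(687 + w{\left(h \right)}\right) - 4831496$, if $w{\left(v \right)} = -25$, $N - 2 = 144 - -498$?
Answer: $-4405168$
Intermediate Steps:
$N = 644$ ($N = 2 + \left(144 - -498\right) = 2 + \left(144 + 498\right) = 2 + 642 = 644$)
$N \left(687 + w{\left(h \right)}\right) - 4831496 = 644 \left(687 - 25\right) - 4831496 = 644 \cdot 662 - 4831496 = 426328 - 4831496 = -4405168$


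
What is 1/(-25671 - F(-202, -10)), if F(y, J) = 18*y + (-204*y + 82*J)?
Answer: -1/62423 ≈ -1.6020e-5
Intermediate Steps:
F(y, J) = -186*y + 82*J
1/(-25671 - F(-202, -10)) = 1/(-25671 - (-186*(-202) + 82*(-10))) = 1/(-25671 - (37572 - 820)) = 1/(-25671 - 1*36752) = 1/(-25671 - 36752) = 1/(-62423) = -1/62423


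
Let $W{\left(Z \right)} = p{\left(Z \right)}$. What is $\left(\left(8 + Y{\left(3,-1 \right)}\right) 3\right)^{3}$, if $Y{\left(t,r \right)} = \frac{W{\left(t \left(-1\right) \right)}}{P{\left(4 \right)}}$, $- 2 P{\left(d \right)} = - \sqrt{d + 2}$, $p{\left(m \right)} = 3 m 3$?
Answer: $328752 - 164754 \sqrt{6} \approx -74811.0$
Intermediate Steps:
$p{\left(m \right)} = 9 m$
$P{\left(d \right)} = \frac{\sqrt{2 + d}}{2}$ ($P{\left(d \right)} = - \frac{\left(-1\right) \sqrt{d + 2}}{2} = - \frac{\left(-1\right) \sqrt{2 + d}}{2} = \frac{\sqrt{2 + d}}{2}$)
$W{\left(Z \right)} = 9 Z$
$Y{\left(t,r \right)} = - 3 t \sqrt{6}$ ($Y{\left(t,r \right)} = \frac{9 t \left(-1\right)}{\frac{1}{2} \sqrt{2 + 4}} = \frac{9 \left(- t\right)}{\frac{1}{2} \sqrt{6}} = - 9 t \frac{\sqrt{6}}{3} = - 3 t \sqrt{6}$)
$\left(\left(8 + Y{\left(3,-1 \right)}\right) 3\right)^{3} = \left(\left(8 - 9 \sqrt{6}\right) 3\right)^{3} = \left(24 - 27 \sqrt{6}\right)^{3}$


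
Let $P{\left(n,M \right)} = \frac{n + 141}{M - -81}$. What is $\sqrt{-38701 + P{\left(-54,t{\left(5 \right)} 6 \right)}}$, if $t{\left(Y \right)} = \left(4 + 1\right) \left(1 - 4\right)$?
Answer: $\frac{2 i \sqrt{87099}}{3} \approx 196.75 i$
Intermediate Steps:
$t{\left(Y \right)} = -15$ ($t{\left(Y \right)} = 5 \left(-3\right) = -15$)
$P{\left(n,M \right)} = \frac{141 + n}{81 + M}$ ($P{\left(n,M \right)} = \frac{141 + n}{M + \left(-15 + 96\right)} = \frac{141 + n}{M + 81} = \frac{141 + n}{81 + M}$)
$\sqrt{-38701 + P{\left(-54,t{\left(5 \right)} 6 \right)}} = \sqrt{-38701 + \frac{141 - 54}{81 - 90}} = \sqrt{-38701 + \frac{1}{81 - 90} \cdot 87} = \sqrt{-38701 + \frac{1}{-9} \cdot 87} = \sqrt{-38701 - \frac{29}{3}} = \sqrt{- \frac{116132}{3}} = \frac{2 i \sqrt{87099}}{3}$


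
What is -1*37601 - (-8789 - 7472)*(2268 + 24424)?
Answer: 434001011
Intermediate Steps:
-1*37601 - (-8789 - 7472)*(2268 + 24424) = -37601 - (-16261)*26692 = -37601 - 1*(-434038612) = -37601 + 434038612 = 434001011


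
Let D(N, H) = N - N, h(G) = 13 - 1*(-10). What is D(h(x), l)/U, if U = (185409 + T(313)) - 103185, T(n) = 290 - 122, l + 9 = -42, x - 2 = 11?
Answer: 0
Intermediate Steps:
x = 13 (x = 2 + 11 = 13)
h(G) = 23 (h(G) = 13 + 10 = 23)
l = -51 (l = -9 - 42 = -51)
T(n) = 168
D(N, H) = 0
U = 82392 (U = (185409 + 168) - 103185 = 185577 - 103185 = 82392)
D(h(x), l)/U = 0/82392 = 0*(1/82392) = 0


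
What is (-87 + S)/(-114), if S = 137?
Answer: -25/57 ≈ -0.43860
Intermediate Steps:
(-87 + S)/(-114) = (-87 + 137)/(-114) = -1/114*50 = -25/57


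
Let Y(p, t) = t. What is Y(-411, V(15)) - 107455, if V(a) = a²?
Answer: -107230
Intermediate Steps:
Y(-411, V(15)) - 107455 = 15² - 107455 = 225 - 107455 = -107230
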